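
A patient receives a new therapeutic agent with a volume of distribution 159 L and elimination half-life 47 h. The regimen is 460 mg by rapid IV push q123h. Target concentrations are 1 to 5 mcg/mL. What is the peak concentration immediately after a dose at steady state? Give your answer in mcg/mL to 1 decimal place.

3.5 mcg/mL

Over one 123-h interval, 123/47 ≈ 2.617 half-lives elapse, leaving f ≈ 0.1630 of each dose.
Accumulation ratio R = 1/(1 − f) ≈ 1/0.8370 ≈ 1.1947.
Each bolus raises the concentration by D/Vd = 460/159 ≈ 2.893 mcg/mL.
Steady-state peak Cmax,ss = C₀·R ≈ 2.893 × 1.1947 ≈ 3.456 mcg/mL.
Peak 3.5 mcg/mL vs MTC 5 mcg/mL: below toxic threshold.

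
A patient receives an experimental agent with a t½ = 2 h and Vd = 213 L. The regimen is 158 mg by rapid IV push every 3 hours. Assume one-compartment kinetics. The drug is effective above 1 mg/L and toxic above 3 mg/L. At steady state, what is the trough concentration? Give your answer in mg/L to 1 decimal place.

0.4 mg/L

k = ln2/t½ = ln2/2 ≈ 0.346574 h⁻¹; fraction remaining f = e^(−kτ) = e^(−0.346574×3) ≈ 0.3536.
At steady state, accumulation factor R = 1/(1 − e^(−kτ)) ≈ 1.5470.
Single-dose peak C₀ = D/Vd = 158/213 ≈ 0.742 mg/L.
Steady-state peak Cmax,ss = C₀·R ≈ 0.742 × 1.5470 ≈ 1.148 mg/L.
One interval later, Cmin,ss = Cmax,ss·e^(−kτ) ≈ 1.148 × 0.3536 ≈ 0.406 mg/L.
Trough 0.4 mg/L vs MEC 1 mg/L: subtherapeutic.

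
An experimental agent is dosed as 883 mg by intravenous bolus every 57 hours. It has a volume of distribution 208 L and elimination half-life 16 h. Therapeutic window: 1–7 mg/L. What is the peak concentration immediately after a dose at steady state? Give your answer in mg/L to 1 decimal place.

τ/t½ = 57/16 ≈ 3.5625, so fraction remaining f = (1/2)^(57/16) ≈ 0.0846.
Accumulation ratio R = 1/(1 − f) ≈ 1/0.9154 ≈ 1.0924.
Single-dose peak C₀ = D/Vd = 883/208 ≈ 4.245 mg/L.
Steady-state peak Cmax,ss = C₀·R ≈ 4.245 × 1.0924 ≈ 4.637 mg/L.
Peak 4.6 mg/L vs MTC 7 mg/L: below toxic threshold.

4.6 mg/L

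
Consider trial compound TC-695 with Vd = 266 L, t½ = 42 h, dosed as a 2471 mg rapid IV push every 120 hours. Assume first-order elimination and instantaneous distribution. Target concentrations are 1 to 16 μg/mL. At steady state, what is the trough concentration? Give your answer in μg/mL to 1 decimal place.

Over one 120-h interval, 120/42 ≈ 2.8571 half-lives elapse, leaving f ≈ 0.1380 of each dose.
Single-dose peak C₀ = D/Vd = 2471/266 ≈ 9.289 μg/mL.
Steady-state trough Cmin,ss = C₀·f/(1−f) ≈ 9.289 × 0.1380/0.8620 ≈ 1.487 μg/mL.
Trough 1.5 μg/mL vs MEC 1 μg/mL: adequate.

1.5 μg/mL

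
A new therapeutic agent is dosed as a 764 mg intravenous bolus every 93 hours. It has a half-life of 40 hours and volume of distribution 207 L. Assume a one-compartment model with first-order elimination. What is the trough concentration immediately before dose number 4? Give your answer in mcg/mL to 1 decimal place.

0.9 mcg/mL

f = (1/2)^(τ/t½) = (1/2)^(93/40) ≈ 0.1996.
C₀ = D/Vd = 764/207 ≈ 3.691 mcg/mL.
Before the 4th dose, 3 doses have been given. Superposition: Cmin = C₀·(f + f² + … + f^3).
≈ 3.691 × (0.1996 + 0.0398 + 0.0080) ≈ 3.691 × 0.2474 ≈ 0.913 mcg/mL.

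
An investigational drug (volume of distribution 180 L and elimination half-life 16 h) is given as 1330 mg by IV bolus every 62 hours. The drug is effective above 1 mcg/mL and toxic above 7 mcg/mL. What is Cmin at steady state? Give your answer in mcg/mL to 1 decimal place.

0.5 mcg/mL

k = ln2/t½ = ln2/16 ≈ 0.043322 h⁻¹; fraction remaining f = e^(−kτ) = e^(−0.043322×62) ≈ 0.0682.
At steady state, accumulation factor R = 1/(1 − e^(−kτ)) ≈ 1.0732.
Single-dose peak C₀ = D/Vd = 1330/180 ≈ 7.389 mcg/mL.
Cmax,ss = C₀/(1 − f) ≈ 7.389/0.9318 ≈ 7.930 mcg/mL.
Steady-state trough Cmin,ss = Cmax,ss·f ≈ 7.930 × 0.0682 ≈ 0.541 mcg/mL.
Trough 0.5 mcg/mL vs MEC 1 mcg/mL: subtherapeutic.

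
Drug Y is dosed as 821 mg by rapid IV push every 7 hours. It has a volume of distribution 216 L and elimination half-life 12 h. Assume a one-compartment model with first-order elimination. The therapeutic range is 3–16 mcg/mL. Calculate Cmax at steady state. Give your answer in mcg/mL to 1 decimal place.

11.4 mcg/mL

k = ln2/t½ = ln2/12 ≈ 0.057762 h⁻¹; fraction remaining f = e^(−kτ) = e^(−0.057762×7) ≈ 0.6674.
Accumulation ratio R = 1/(1 − f) ≈ 1/0.3326 ≈ 3.0066.
Single-dose peak C₀ = D/Vd = 821/216 ≈ 3.801 mcg/mL.
Steady-state peak Cmax,ss = C₀·R ≈ 3.801 × 3.0066 ≈ 11.428 mcg/mL.
Peak 11.4 mcg/mL vs MTC 16 mcg/mL: below toxic threshold.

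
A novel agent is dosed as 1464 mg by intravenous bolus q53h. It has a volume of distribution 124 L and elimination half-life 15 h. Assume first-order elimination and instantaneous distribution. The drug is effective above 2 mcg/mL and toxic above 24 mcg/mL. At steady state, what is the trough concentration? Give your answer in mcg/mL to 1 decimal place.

τ/t½ = 53/15 ≈ 3.5333, so fraction remaining f = (1/2)^(53/15) ≈ 0.0864.
At steady state, accumulation factor R = 1/(1 − e^(−kτ)) ≈ 1.0946.
Each bolus raises the concentration by D/Vd = 1464/124 ≈ 11.806 mcg/mL.
Steady-state peak Cmax,ss = C₀·R ≈ 11.806 × 1.0946 ≈ 12.923 mcg/mL.
One interval later, Cmin,ss = Cmax,ss·e^(−kτ) ≈ 12.923 × 0.0864 ≈ 1.117 mcg/mL.
Trough 1.1 mcg/mL vs MEC 2 mcg/mL: subtherapeutic.

1.1 mcg/mL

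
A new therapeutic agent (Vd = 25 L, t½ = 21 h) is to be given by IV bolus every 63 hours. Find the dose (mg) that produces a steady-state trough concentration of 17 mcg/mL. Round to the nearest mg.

τ/t½ = 63/21 ≈ 3, so f = (1/2)^(63/21) ≈ 0.125000.
Cmin,ss = (D/Vd)·f/(1−f), so D = Cmin,ss·Vd·(1−f)/f.
D = 17 × 25 × (1−f)/f ≈ 17 × 25 × 7.00000 ≈ 2975.00 mg.

2975 mg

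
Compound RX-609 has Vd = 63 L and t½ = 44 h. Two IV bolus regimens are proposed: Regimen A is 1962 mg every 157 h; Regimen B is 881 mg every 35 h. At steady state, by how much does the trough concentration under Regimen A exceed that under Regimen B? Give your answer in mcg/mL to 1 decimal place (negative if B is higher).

Regimen A: f = (1/2)^(157/44) ≈ 0.0843; Cmin,ss = (1962/63)·f/(1−f) ≈ 2.867 mcg/mL.
Regimen B: f = (1/2)^(35/44) ≈ 0.5762; Cmin,ss = (881/63)·f/(1−f) ≈ 19.013 mcg/mL.
Difference ≈ 2.867 − 19.013 ≈ -16.146 mcg/mL.

-16.1 mcg/mL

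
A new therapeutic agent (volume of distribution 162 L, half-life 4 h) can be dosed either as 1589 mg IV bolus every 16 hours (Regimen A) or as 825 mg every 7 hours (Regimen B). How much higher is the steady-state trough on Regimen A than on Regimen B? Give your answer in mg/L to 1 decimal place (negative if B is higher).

-1.5 mg/L

Regimen A: f = (1/2)^(16/4) ≈ 0.0625; Cmin,ss = (1589/162)·f/(1−f) ≈ 0.654 mg/L.
Regimen B: f = (1/2)^(7/4) ≈ 0.2973; Cmin,ss = (825/162)·f/(1−f) ≈ 2.155 mg/L.
Difference ≈ 0.654 − 2.155 ≈ -1.501 mg/L.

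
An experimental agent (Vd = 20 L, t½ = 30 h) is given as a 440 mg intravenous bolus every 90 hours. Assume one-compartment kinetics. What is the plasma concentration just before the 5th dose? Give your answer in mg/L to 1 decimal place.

3.1 mg/L

f = (1/2)^(τ/t½) = (1/2)^(90/30) ≈ 0.1250.
C₀ = D/Vd = 440/20 ≈ 22.000 mg/L.
Before the 5th dose, 4 doses have been given. Superposition: Cmin = C₀·(f + f² + … + f^4).
≈ 22.000 × (0.1250 + 0.0156 + 0.0020 + 0.0002) ≈ 22.000 × 0.1428 ≈ 3.142 mg/L.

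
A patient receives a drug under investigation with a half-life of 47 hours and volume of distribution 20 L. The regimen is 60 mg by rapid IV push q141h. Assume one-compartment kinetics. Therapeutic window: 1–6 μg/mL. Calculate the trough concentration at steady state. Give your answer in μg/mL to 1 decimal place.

0.4 μg/mL

τ = 141 h = 3 half-lives, so f = (1/2)^3 = 0.125.
At steady state, R = 1/(1 − 0.125) = 8/7.
Single-dose peak C₀ = D/Vd = 60/20 = 3 μg/mL.
Steady-state peak Cmax,ss = C₀·R = 3 × 8/7 ≈ 3.429 μg/mL.
Steady-state trough Cmin,ss = Cmax,ss·f ≈ 3.429 × 0.125 ≈ 0.429 μg/mL.
Trough 0.4 μg/mL vs MEC 1 μg/mL: subtherapeutic.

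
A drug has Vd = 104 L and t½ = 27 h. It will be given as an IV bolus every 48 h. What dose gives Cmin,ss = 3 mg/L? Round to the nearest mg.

758 mg

τ/t½ = 48/27 ≈ 1.7778, so f = (1/2)^(48/27) ≈ 0.291632.
Cmin,ss = (D/Vd)·f/(1−f), so D = Cmin,ss·Vd·(1−f)/f.
D = 3 × 104 × (1−f)/f ≈ 3 × 104 × 2.42898 ≈ 757.84 mg.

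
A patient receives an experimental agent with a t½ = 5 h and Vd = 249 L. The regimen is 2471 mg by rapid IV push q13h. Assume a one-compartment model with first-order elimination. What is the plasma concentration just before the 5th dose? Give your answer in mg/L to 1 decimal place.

2.0 mg/L

f = (1/2)^(τ/t½) = (1/2)^(13/5) ≈ 0.1649.
C₀ = D/Vd = 2471/249 ≈ 9.924 mg/L.
Before the 5th dose, 4 doses have been given. Superposition: Cmin = C₀·(f + f² + … + f^4).
≈ 9.924 × (0.1649 + 0.0272 + 0.0045 + 0.0007) ≈ 9.924 × 0.1973 ≈ 1.958 mg/L.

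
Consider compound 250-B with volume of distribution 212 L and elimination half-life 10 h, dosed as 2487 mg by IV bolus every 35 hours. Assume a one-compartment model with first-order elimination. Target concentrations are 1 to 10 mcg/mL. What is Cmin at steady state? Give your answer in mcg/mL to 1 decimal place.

Over one 35-h interval, 35/10 ≈ 3.5 half-lives elapse, leaving f ≈ 0.0884 of each dose.
Each bolus raises the concentration by D/Vd = 2487/212 ≈ 11.731 mcg/mL.
Steady-state trough Cmin,ss = C₀·f/(1−f) ≈ 11.731 × 0.0884/0.9116 ≈ 1.138 mcg/mL.
Trough 1.1 mcg/mL vs MEC 1 mcg/mL: adequate.

1.1 mcg/mL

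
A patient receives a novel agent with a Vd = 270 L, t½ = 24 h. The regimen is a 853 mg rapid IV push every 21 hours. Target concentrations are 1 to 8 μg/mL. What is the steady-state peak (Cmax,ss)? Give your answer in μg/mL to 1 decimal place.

Over one 21-h interval, 21/24 ≈ 0.875 half-lives elapse, leaving f ≈ 0.5453 of each dose.
Accumulation ratio R = 1/(1 − f) ≈ 1/0.4547 ≈ 2.1993.
Each bolus raises the concentration by D/Vd = 853/270 ≈ 3.159 μg/mL.
Cmax,ss = C₀/(1 − f) ≈ 3.159/0.4547 ≈ 6.947 μg/mL.
Peak 6.9 μg/mL vs MTC 8 μg/mL: below toxic threshold.

6.9 μg/mL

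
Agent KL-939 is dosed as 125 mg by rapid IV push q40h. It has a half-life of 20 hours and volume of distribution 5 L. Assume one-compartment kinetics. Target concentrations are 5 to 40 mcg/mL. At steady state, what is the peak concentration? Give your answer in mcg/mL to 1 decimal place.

The dosing interval is 2 half-lives, so f = 2^(−2) = 0.25.
At steady state, R = 1/(1 − 0.25) = 4/3.
Single-dose peak C₀ = D/Vd = 125/5 = 25 mcg/mL.
Steady-state peak Cmax,ss = C₀·R = 25 × 4/3 ≈ 33.333 mcg/mL.
Peak 33.3 mcg/mL vs MTC 40 mcg/mL: below toxic threshold.

33.3 mcg/mL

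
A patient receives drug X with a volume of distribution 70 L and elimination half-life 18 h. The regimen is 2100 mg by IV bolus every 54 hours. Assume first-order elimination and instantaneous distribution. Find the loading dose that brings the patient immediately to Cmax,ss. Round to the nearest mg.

f = (1/2)^(54/18) ≈ 0.125000; accumulation ratio R = 1/(1−f) ≈ 1.14286.
Loading dose to hit Cmax,ss on first dose: D_load = D_maint·R ≈ 2100 × 1.14286 ≈ 2400.01 mg.

2400 mg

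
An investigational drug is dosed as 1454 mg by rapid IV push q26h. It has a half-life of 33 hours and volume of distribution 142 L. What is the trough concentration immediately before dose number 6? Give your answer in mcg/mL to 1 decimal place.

13.2 mcg/mL

f = (1/2)^(τ/t½) = (1/2)^(26/33) ≈ 0.5792.
C₀ = D/Vd = 1454/142 ≈ 10.239 mcg/mL.
Before the 6th dose, 5 doses have been given. Superposition: Cmin = C₀·(f + f² + … + f^5).
≈ 10.239 × (0.5792 + 0.3355 + 0.1943 + 0.1125 + 0.0652) ≈ 10.239 × 1.2867 ≈ 13.175 mcg/mL.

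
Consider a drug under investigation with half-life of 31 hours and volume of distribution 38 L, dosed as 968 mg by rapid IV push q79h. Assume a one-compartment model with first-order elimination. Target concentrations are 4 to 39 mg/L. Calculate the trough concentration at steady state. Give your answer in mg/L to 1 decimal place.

Over one 79-h interval, 79/31 ≈ 2.5484 half-lives elapse, leaving f ≈ 0.1709 of each dose.
Single-dose peak C₀ = D/Vd = 968/38 ≈ 25.474 mg/L.
Steady-state trough Cmin,ss = C₀·f/(1−f) ≈ 25.474 × 0.1709/0.8291 ≈ 5.251 mg/L.
Trough 5.3 mg/L vs MEC 4 mg/L: adequate.

5.3 mg/L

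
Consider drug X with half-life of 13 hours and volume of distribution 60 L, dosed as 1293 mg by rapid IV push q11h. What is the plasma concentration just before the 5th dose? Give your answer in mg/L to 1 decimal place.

f = (1/2)^(τ/t½) = (1/2)^(11/13) ≈ 0.5563.
C₀ = D/Vd = 1293/60 ≈ 21.550 mg/L.
Before the 5th dose, 4 doses have been given. Superposition: Cmin = C₀·(f + f² + … + f^4).
≈ 21.550 × (0.5563 + 0.3095 + 0.1722 + 0.0958) ≈ 21.550 × 1.1338 ≈ 24.433 mg/L.

24.4 mg/L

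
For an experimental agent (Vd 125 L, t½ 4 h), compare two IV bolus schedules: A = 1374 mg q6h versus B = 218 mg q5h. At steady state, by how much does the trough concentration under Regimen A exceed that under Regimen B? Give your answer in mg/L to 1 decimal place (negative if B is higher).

4.7 mg/L

Regimen A: f = (1/2)^(6/4) ≈ 0.3536; Cmin,ss = (1374/125)·f/(1−f) ≈ 6.013 mg/L.
Regimen B: f = (1/2)^(5/4) ≈ 0.4204; Cmin,ss = (218/125)·f/(1−f) ≈ 1.265 mg/L.
Difference ≈ 6.013 − 1.265 ≈ 4.748 mg/L.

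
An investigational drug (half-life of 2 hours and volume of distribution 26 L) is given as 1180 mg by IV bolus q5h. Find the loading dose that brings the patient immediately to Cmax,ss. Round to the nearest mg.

1433 mg

f = (1/2)^(5/2) ≈ 0.176777; accumulation ratio R = 1/(1−f) ≈ 1.21474.
Loading dose to hit Cmax,ss on first dose: D_load = D_maint·R ≈ 1180 × 1.21474 ≈ 1433.39 mg.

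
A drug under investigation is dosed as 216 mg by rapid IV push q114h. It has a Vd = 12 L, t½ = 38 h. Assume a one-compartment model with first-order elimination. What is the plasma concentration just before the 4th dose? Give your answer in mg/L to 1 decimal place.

f = (1/2)^(τ/t½) = (1/2)^(114/38) ≈ 0.1250.
C₀ = D/Vd = 216/12 ≈ 18.000 mg/L.
Before the 4th dose, 3 doses have been given. Superposition: Cmin = C₀·(f + f² + … + f^3).
≈ 18.000 × (0.1250 + 0.0156 + 0.0020) ≈ 18.000 × 0.1426 ≈ 2.567 mg/L.

2.6 mg/L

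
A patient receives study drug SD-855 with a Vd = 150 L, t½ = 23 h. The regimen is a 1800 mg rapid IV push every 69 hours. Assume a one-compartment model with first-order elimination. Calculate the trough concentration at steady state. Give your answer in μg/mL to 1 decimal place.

The dosing interval is 3 half-lives, so f = 2^(−3) = 0.125.
At steady state, R = 1/(1 − 0.125) = 8/7.
Single-dose peak C₀ = D/Vd = 1800/150 = 12 μg/mL.
Steady-state peak Cmax,ss = C₀·R = 12 × 8/7 ≈ 13.714 μg/mL.
Steady-state trough Cmin,ss = Cmax,ss·f ≈ 13.714 × 0.125 ≈ 1.714 μg/mL.

1.7 μg/mL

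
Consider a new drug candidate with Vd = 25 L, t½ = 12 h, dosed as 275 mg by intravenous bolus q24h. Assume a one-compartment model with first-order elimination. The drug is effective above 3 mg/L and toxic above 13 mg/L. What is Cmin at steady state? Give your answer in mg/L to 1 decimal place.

The dosing interval is 2 half-lives, so f = 2^(−2) = 0.25.
At steady state, R = 1/(1 − 0.25) = 4/3.
Single-dose peak C₀ = D/Vd = 275/25 = 11 mg/L.
Steady-state peak Cmax,ss = C₀·R = 11 × 4/3 ≈ 14.667 mg/L.
Steady-state trough Cmin,ss = Cmax,ss·f ≈ 14.667 × 0.25 ≈ 3.667 mg/L.
Trough 3.7 mg/L vs MEC 3 mg/L: adequate.

3.7 mg/L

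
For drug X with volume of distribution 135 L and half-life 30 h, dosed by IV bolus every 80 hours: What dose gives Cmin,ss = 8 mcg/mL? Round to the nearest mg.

5778 mg

τ/t½ = 80/30 ≈ 2.6667, so f = (1/2)^(80/30) ≈ 0.157490.
Cmin,ss = (D/Vd)·f/(1−f), so D = Cmin,ss·Vd·(1−f)/f.
D = 8 × 135 × (1−f)/f ≈ 8 × 135 × 5.34961 ≈ 5777.58 mg.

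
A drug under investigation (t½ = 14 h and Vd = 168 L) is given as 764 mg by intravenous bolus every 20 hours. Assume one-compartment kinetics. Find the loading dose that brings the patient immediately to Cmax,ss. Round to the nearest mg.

1216 mg

f = (1/2)^(20/14) ≈ 0.371499; accumulation ratio R = 1/(1−f) ≈ 1.59109.
Loading dose to hit Cmax,ss on first dose: D_load = D_maint·R ≈ 764 × 1.59109 ≈ 1215.59 mg.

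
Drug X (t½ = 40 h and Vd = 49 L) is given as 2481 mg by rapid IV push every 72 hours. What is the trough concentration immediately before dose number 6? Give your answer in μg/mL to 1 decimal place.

20.4 μg/mL

f = (1/2)^(τ/t½) = (1/2)^(72/40) ≈ 0.2872.
C₀ = D/Vd = 2481/49 ≈ 50.633 μg/mL.
Before the 6th dose, 5 doses have been given. Superposition: Cmin = C₀·(f + f² + … + f^5).
≈ 50.633 × (0.2872 + 0.0825 + 0.0237 + 0.0068 + 0.0020) ≈ 50.633 × 0.4022 ≈ 20.365 μg/mL.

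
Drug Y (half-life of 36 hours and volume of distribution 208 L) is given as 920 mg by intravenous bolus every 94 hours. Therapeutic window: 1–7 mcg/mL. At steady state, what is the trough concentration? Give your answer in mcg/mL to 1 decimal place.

0.9 mcg/mL

Over one 94-h interval, 94/36 ≈ 2.6111 half-lives elapse, leaving f ≈ 0.1637 of each dose.
Accumulation ratio R = 1/(1 − f) ≈ 1/0.8363 ≈ 1.1957.
Each bolus raises the concentration by D/Vd = 920/208 ≈ 4.423 mcg/mL.
Steady-state peak Cmax,ss = C₀·R ≈ 4.423 × 1.1957 ≈ 5.289 mcg/mL.
Steady-state trough Cmin,ss = Cmax,ss·f ≈ 5.289 × 0.1637 ≈ 0.866 mcg/mL.
Trough 0.9 mcg/mL vs MEC 1 mcg/mL: subtherapeutic.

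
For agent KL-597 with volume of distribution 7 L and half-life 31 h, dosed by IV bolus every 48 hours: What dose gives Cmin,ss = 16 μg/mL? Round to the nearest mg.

216 mg

τ/t½ = 48/31 ≈ 1.5484, so f = (1/2)^(48/31) ≈ 0.341892.
Cmin,ss = (D/Vd)·f/(1−f), so D = Cmin,ss·Vd·(1−f)/f.
D = 16 × 7 × (1−f)/f ≈ 16 × 7 × 1.92490 ≈ 215.59 mg.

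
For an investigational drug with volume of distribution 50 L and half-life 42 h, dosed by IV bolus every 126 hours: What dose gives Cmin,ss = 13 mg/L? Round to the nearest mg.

τ/t½ = 126/42 ≈ 3, so f = (1/2)^(126/42) ≈ 0.125000.
Cmin,ss = (D/Vd)·f/(1−f), so D = Cmin,ss·Vd·(1−f)/f.
D = 13 × 50 × (1−f)/f ≈ 13 × 50 × 7.00000 ≈ 4550.00 mg.

4550 mg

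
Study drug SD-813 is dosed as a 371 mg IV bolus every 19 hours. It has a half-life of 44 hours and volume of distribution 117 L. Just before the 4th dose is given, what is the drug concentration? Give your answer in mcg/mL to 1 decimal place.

f = (1/2)^(τ/t½) = (1/2)^(19/44) ≈ 0.7413.
C₀ = D/Vd = 371/117 ≈ 3.171 mcg/mL.
Before the 4th dose, 3 doses have been given. Superposition: Cmin = C₀·(f + f² + … + f^3).
≈ 3.171 × (0.7413 + 0.5495 + 0.4074) ≈ 3.171 × 1.6982 ≈ 5.385 mcg/mL.

5.4 mcg/mL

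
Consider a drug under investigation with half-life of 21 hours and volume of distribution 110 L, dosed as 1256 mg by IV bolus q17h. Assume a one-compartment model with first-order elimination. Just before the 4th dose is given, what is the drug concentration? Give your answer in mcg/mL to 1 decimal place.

f = (1/2)^(τ/t½) = (1/2)^(17/21) ≈ 0.5706.
C₀ = D/Vd = 1256/110 ≈ 11.418 mcg/mL.
Before the 4th dose, 3 doses have been given. Superposition: Cmin = C₀·(f + f² + … + f^3).
≈ 11.418 × (0.5706 + 0.3256 + 0.1858) ≈ 11.418 × 1.0820 ≈ 12.354 mcg/mL.

12.4 mcg/mL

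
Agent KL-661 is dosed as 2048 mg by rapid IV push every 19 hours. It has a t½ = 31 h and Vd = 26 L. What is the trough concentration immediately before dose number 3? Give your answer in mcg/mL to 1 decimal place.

f = (1/2)^(τ/t½) = (1/2)^(19/31) ≈ 0.6539.
C₀ = D/Vd = 2048/26 ≈ 78.769 mcg/mL.
Before the 3rd dose, 2 doses have been given. Superposition: Cmin = C₀·(f + f²).
≈ 78.769 × (0.6539 + 0.4276) ≈ 78.769 × 1.0815 ≈ 85.189 mcg/mL.

85.2 mcg/mL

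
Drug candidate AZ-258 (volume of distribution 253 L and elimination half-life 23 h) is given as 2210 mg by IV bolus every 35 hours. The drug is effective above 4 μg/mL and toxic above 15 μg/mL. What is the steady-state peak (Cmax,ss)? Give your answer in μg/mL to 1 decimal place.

k = ln2/t½ = ln2/23 ≈ 0.030137 h⁻¹; fraction remaining f = e^(−kτ) = e^(−0.030137×35) ≈ 0.3483.
At steady state, accumulation factor R = 1/(1 − e^(−kτ)) ≈ 1.5344.
Single-dose peak C₀ = D/Vd = 2210/253 ≈ 8.735 μg/mL.
Cmax,ss = C₀/(1 − f) ≈ 8.735/0.6517 ≈ 13.403 μg/mL.
Peak 13.4 μg/mL vs MTC 15 μg/mL: below toxic threshold.

13.4 μg/mL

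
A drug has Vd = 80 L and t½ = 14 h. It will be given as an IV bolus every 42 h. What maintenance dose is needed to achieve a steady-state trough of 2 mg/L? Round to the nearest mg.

τ/t½ = 42/14 ≈ 3, so f = (1/2)^(42/14) ≈ 0.125000.
Cmin,ss = (D/Vd)·f/(1−f), so D = Cmin,ss·Vd·(1−f)/f.
D = 2 × 80 × (1−f)/f ≈ 2 × 80 × 7.00000 ≈ 1120.00 mg.

1120 mg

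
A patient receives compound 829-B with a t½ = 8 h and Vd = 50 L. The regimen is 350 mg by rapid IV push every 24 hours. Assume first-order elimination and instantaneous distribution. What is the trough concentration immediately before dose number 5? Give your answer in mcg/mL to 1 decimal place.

1.0 mcg/mL

f = (1/2)^(τ/t½) = (1/2)^(24/8) ≈ 0.1250.
C₀ = D/Vd = 350/50 ≈ 7.000 mcg/mL.
Before the 5th dose, 4 doses have been given. Superposition: Cmin = C₀·(f + f² + … + f^4).
≈ 7.000 × (0.1250 + 0.0156 + 0.0020 + 0.0002) ≈ 7.000 × 0.1428 ≈ 1.000 mcg/mL.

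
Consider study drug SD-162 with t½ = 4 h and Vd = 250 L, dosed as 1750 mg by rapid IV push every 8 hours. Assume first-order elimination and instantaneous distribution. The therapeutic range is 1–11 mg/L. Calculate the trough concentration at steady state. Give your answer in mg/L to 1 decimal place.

The dosing interval is 2 half-lives, so f = 2^(−2) = 0.25.
At steady state, R = 1/(1 − 0.25) = 4/3.
Single-dose peak C₀ = D/Vd = 1750/250 = 7 mg/L.
Steady-state peak Cmax,ss = C₀·R = 7 × 4/3 ≈ 9.333 mg/L.
Steady-state trough Cmin,ss = Cmax,ss·f ≈ 9.333 × 0.25 ≈ 2.333 mg/L.
Trough 2.3 mg/L vs MEC 1 mg/L: adequate.

2.3 mg/L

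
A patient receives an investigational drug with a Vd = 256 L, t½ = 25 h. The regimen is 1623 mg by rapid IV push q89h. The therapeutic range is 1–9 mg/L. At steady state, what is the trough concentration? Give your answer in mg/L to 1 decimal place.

0.6 mg/L

k = ln2/t½ = ln2/25 ≈ 0.027726 h⁻¹; fraction remaining f = e^(−kτ) = e^(−0.027726×89) ≈ 0.0848.
Accumulation ratio R = 1/(1 − f) ≈ 1/0.9152 ≈ 1.0927.
Each bolus raises the concentration by D/Vd = 1623/256 ≈ 6.340 mg/L.
Steady-state peak Cmax,ss = C₀·R ≈ 6.340 × 1.0927 ≈ 6.928 mg/L.
Steady-state trough Cmin,ss = Cmax,ss·f ≈ 6.928 × 0.0848 ≈ 0.587 mg/L.
Trough 0.6 mg/L vs MEC 1 mg/L: subtherapeutic.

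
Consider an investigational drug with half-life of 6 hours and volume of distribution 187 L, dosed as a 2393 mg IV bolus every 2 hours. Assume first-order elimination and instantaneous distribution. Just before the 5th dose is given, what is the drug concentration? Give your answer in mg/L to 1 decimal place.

f = (1/2)^(τ/t½) = (1/2)^(2/6) ≈ 0.7937.
C₀ = D/Vd = 2393/187 ≈ 12.797 mg/L.
Before the 5th dose, 4 doses have been given. Superposition: Cmin = C₀·(f + f² + … + f^4).
≈ 12.797 × (0.7937 + 0.6300 + 0.5000 + 0.3968) ≈ 12.797 × 2.3205 ≈ 29.695 mg/L.

29.7 mg/L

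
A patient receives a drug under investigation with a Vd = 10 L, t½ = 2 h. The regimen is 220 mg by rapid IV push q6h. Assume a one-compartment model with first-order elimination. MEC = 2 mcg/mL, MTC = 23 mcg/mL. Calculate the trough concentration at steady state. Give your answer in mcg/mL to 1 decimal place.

3.1 mcg/mL

τ = 6 h = 3 half-lives, so f = (1/2)^3 = 0.125.
Accumulation ratio R = 1/(1 − f) = 1/0.875 = 8/7.
Single-dose peak C₀ = D/Vd = 220/10 = 22 mcg/mL.
Steady-state peak Cmax,ss = C₀·R = 22 × 8/7 ≈ 25.143 mcg/mL.
Steady-state trough Cmin,ss = Cmax,ss·f ≈ 25.143 × 0.125 ≈ 3.143 mcg/mL.
Trough 3.1 mcg/mL vs MEC 2 mcg/mL: adequate.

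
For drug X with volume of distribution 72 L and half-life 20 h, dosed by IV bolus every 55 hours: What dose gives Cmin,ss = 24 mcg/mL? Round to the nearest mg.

9897 mg

τ/t½ = 55/20 ≈ 2.75, so f = (1/2)^(55/20) ≈ 0.148651.
Cmin,ss = (D/Vd)·f/(1−f), so D = Cmin,ss·Vd·(1−f)/f.
D = 24 × 72 × (1−f)/f ≈ 24 × 72 × 5.72717 ≈ 9896.55 mg.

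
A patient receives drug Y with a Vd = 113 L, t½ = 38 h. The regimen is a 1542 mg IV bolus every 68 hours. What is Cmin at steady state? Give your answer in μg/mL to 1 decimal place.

5.6 μg/mL

τ/t½ = 68/38 ≈ 1.7895, so fraction remaining f = (1/2)^(68/38) ≈ 0.2893.
Single-dose peak C₀ = D/Vd = 1542/113 ≈ 13.646 μg/mL.
Steady-state trough Cmin,ss = C₀·f/(1−f) ≈ 13.646 × 0.2893/0.7107 ≈ 5.555 μg/mL.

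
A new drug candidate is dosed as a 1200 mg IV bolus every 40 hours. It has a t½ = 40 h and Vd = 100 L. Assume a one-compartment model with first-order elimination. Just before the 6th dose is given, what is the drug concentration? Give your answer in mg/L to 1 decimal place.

11.6 mg/L

f = (1/2)^(τ/t½) = (1/2)^(40/40) ≈ 0.5000.
C₀ = D/Vd = 1200/100 ≈ 12.000 mg/L.
Before the 6th dose, 5 doses have been given. Superposition: Cmin = C₀·(f + f² + … + f^5).
≈ 12.000 × (0.5000 + 0.2500 + 0.1250 + 0.0625 + 0.0313) ≈ 12.000 × 0.9688 ≈ 11.626 mg/L.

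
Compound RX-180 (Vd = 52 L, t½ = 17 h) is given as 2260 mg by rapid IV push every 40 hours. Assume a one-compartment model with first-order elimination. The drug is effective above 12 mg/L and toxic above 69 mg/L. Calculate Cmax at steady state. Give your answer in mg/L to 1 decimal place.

τ/t½ = 40/17 ≈ 2.3529, so fraction remaining f = (1/2)^(40/17) ≈ 0.1957.
At steady state, accumulation factor R = 1/(1 − e^(−kτ)) ≈ 1.2433.
Each bolus raises the concentration by D/Vd = 2260/52 ≈ 43.462 mg/L.
Cmax,ss = C₀/(1 − f) ≈ 43.462/0.8043 ≈ 54.037 mg/L.
Peak 54.0 mg/L vs MTC 69 mg/L: below toxic threshold.

54.0 mg/L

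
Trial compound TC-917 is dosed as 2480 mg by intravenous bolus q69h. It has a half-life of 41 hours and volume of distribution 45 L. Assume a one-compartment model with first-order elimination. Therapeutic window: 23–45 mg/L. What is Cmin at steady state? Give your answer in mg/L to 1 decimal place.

24.9 mg/L

τ/t½ = 69/41 ≈ 1.6829, so fraction remaining f = (1/2)^(69/41) ≈ 0.3115.
Accumulation ratio R = 1/(1 − f) ≈ 1/0.6885 ≈ 1.4524.
Each bolus raises the concentration by D/Vd = 2480/45 ≈ 55.111 mg/L.
Cmax,ss = C₀/(1 − f) ≈ 55.111/0.6885 ≈ 80.045 mg/L.
One interval later, Cmin,ss = Cmax,ss·e^(−kτ) ≈ 80.045 × 0.3115 ≈ 24.934 mg/L.
Trough 24.9 mg/L vs MEC 23 mg/L: adequate.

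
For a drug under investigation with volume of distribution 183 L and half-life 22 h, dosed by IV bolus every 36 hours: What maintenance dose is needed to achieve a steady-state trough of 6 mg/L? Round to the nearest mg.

τ/t½ = 36/22 ≈ 1.6364, so f = (1/2)^(36/22) ≈ 0.321666.
Cmin,ss = (D/Vd)·f/(1−f), so D = Cmin,ss·Vd·(1−f)/f.
D = 6 × 183 × (1−f)/f ≈ 6 × 183 × 2.10881 ≈ 2315.47 mg.

2315 mg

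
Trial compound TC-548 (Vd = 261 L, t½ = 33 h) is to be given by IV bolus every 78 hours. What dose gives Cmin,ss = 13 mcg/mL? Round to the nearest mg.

14070 mg

τ/t½ = 78/33 ≈ 2.3636, so f = (1/2)^(78/33) ≈ 0.194301.
Cmin,ss = (D/Vd)·f/(1−f), so D = Cmin,ss·Vd·(1−f)/f.
D = 13 × 261 × (1−f)/f ≈ 13 × 261 × 4.14665 ≈ 14069.58 mg.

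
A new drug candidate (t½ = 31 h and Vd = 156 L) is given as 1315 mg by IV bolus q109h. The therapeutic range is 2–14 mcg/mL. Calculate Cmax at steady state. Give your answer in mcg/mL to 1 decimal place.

τ/t½ = 109/31 ≈ 3.5161, so fraction remaining f = (1/2)^(109/31) ≈ 0.0874.
At steady state, accumulation factor R = 1/(1 − e^(−kτ)) ≈ 1.0958.
Single-dose peak C₀ = D/Vd = 1315/156 ≈ 8.429 mcg/mL.
Steady-state peak Cmax,ss = C₀·R ≈ 8.429 × 1.0958 ≈ 9.236 mcg/mL.
Peak 9.2 mcg/mL vs MTC 14 mcg/mL: below toxic threshold.

9.2 mcg/mL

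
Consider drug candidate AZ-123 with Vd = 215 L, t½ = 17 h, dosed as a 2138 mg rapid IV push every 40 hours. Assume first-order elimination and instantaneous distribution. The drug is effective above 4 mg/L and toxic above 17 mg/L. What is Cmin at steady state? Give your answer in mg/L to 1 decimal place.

k = ln2/t½ = ln2/17 ≈ 0.040773 h⁻¹; fraction remaining f = e^(−kτ) = e^(−0.040773×40) ≈ 0.1957.
Accumulation ratio R = 1/(1 − f) ≈ 1/0.8043 ≈ 1.2433.
Single-dose peak C₀ = D/Vd = 2138/215 ≈ 9.944 mg/L.
Cmax,ss = C₀/(1 − f) ≈ 9.944/0.8043 ≈ 12.364 mg/L.
One interval later, Cmin,ss = Cmax,ss·e^(−kτ) ≈ 12.364 × 0.1957 ≈ 2.420 mg/L.
Trough 2.4 mg/L vs MEC 4 mg/L: subtherapeutic.

2.4 mg/L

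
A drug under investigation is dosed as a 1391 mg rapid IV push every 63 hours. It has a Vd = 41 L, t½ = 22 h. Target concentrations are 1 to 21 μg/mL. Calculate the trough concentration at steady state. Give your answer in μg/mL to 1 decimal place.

5.4 μg/mL

k = ln2/t½ = ln2/22 ≈ 0.031507 h⁻¹; fraction remaining f = e^(−kτ) = e^(−0.031507×63) ≈ 0.1374.
Single-dose peak C₀ = D/Vd = 1391/41 ≈ 33.927 μg/mL.
Steady-state trough Cmin,ss = C₀·f/(1−f) ≈ 33.927 × 0.1374/0.8626 ≈ 5.404 μg/mL.
Trough 5.4 μg/mL vs MEC 1 μg/mL: adequate.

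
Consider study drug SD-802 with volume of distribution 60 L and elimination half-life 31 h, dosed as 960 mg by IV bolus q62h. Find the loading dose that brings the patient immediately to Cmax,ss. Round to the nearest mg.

f = (1/2)^(62/31) ≈ 0.250000; accumulation ratio R = 1/(1−f) ≈ 1.33333.
Loading dose to hit Cmax,ss on first dose: D_load = D_maint·R ≈ 960 × 1.33333 ≈ 1280.00 mg.

1280 mg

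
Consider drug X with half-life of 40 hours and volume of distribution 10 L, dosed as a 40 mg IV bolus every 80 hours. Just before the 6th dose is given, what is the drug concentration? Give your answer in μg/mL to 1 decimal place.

1.3 μg/mL

f = (1/2)^(τ/t½) = (1/2)^(80/40) ≈ 0.2500.
C₀ = D/Vd = 40/10 ≈ 4.000 μg/mL.
Before the 6th dose, 5 doses have been given. Superposition: Cmin = C₀·(f + f² + … + f^5).
≈ 4.000 × (0.2500 + 0.0625 + 0.0156 + 0.0039 + 0.0010) ≈ 4.000 × 0.3330 ≈ 1.332 μg/mL.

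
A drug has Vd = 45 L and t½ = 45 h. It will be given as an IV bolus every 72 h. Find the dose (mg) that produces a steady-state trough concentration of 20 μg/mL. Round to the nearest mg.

τ/t½ = 72/45 ≈ 1.6, so f = (1/2)^(72/45) ≈ 0.329877.
Cmin,ss = (D/Vd)·f/(1−f), so D = Cmin,ss·Vd·(1−f)/f.
D = 20 × 45 × (1−f)/f ≈ 20 × 45 × 2.03143 ≈ 1828.29 mg.

1828 mg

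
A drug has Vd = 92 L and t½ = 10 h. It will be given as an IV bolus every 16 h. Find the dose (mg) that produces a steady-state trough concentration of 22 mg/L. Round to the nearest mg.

4112 mg

τ/t½ = 16/10 ≈ 1.6, so f = (1/2)^(16/10) ≈ 0.329877.
Cmin,ss = (D/Vd)·f/(1−f), so D = Cmin,ss·Vd·(1−f)/f.
D = 22 × 92 × (1−f)/f ≈ 22 × 92 × 2.03143 ≈ 4111.61 mg.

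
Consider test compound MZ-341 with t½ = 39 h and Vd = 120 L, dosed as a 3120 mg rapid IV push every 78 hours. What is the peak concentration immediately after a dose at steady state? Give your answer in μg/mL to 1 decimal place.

τ = 78 h = 2 half-lives, so f = (1/2)^2 = 0.25.
At steady state, R = 1/(1 − 0.25) = 4/3.
Single-dose peak C₀ = D/Vd = 3120/120 = 26 μg/mL.
Steady-state peak Cmax,ss = C₀·R = 26 × 4/3 ≈ 34.667 μg/mL.

34.7 μg/mL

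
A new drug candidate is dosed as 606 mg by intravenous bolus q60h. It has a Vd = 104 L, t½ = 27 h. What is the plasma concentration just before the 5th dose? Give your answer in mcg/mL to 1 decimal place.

f = (1/2)^(τ/t½) = (1/2)^(60/27) ≈ 0.2143.
C₀ = D/Vd = 606/104 ≈ 5.827 mcg/mL.
Before the 5th dose, 4 doses have been given. Superposition: Cmin = C₀·(f + f² + … + f^4).
≈ 5.827 × (0.2143 + 0.0459 + 0.0098 + 0.0021) ≈ 5.827 × 0.2721 ≈ 1.586 mcg/mL.

1.6 mcg/mL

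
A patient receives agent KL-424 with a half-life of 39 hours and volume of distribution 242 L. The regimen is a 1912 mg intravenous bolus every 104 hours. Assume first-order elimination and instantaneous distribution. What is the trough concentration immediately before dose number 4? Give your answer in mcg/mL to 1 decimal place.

1.5 mcg/mL

f = (1/2)^(τ/t½) = (1/2)^(104/39) ≈ 0.1575.
C₀ = D/Vd = 1912/242 ≈ 7.901 mcg/mL.
Before the 4th dose, 3 doses have been given. Superposition: Cmin = C₀·(f + f² + … + f^3).
≈ 7.901 × (0.1575 + 0.0248 + 0.0039) ≈ 7.901 × 0.1862 ≈ 1.471 mcg/mL.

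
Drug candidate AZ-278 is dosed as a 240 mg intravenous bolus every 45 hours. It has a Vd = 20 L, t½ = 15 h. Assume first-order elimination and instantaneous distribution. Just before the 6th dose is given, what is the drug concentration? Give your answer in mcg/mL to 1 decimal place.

1.7 mcg/mL

f = (1/2)^(τ/t½) = (1/2)^(45/15) ≈ 0.1250.
C₀ = D/Vd = 240/20 ≈ 12.000 mcg/mL.
Before the 6th dose, 5 doses have been given. Superposition: Cmin = C₀·(f + f² + … + f^5).
≈ 12.000 × (0.1250 + 0.0156 + 0.0020 + 0.0002 + 0.0000) ≈ 12.000 × 0.1428 ≈ 1.714 mcg/mL.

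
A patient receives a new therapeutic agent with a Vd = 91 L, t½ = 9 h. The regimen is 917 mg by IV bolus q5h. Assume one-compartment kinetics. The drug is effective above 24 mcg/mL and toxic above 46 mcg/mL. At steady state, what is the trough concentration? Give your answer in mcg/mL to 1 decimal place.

Over one 5-h interval, 5/9 ≈ 0.55556 half-lives elapse, leaving f ≈ 0.6804 of each dose.
Accumulation ratio R = 1/(1 − f) ≈ 1/0.3196 ≈ 3.1289.
Each bolus raises the concentration by D/Vd = 917/91 ≈ 10.077 mcg/mL.
Cmax,ss = C₀/(1 − f) ≈ 10.077/0.3196 ≈ 31.530 mcg/mL.
One interval later, Cmin,ss = Cmax,ss·e^(−kτ) ≈ 31.530 × 0.6804 ≈ 21.453 mcg/mL.
Trough 21.5 mcg/mL vs MEC 24 mcg/mL: subtherapeutic.

21.5 mcg/mL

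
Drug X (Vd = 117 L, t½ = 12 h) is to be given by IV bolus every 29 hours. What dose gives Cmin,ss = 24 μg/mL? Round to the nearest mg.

τ/t½ = 29/12 ≈ 2.4167, so f = (1/2)^(29/12) ≈ 0.187288.
Cmin,ss = (D/Vd)·f/(1−f), so D = Cmin,ss·Vd·(1−f)/f.
D = 24 × 117 × (1−f)/f ≈ 24 × 117 × 4.33937 ≈ 12184.95 mg.

12185 mg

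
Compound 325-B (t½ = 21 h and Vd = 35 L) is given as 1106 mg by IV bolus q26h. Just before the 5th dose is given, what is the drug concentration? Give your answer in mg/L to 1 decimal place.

f = (1/2)^(τ/t½) = (1/2)^(26/21) ≈ 0.4239.
C₀ = D/Vd = 1106/35 ≈ 31.600 mg/L.
Before the 5th dose, 4 doses have been given. Superposition: Cmin = C₀·(f + f² + … + f^4).
≈ 31.600 × (0.4239 + 0.1797 + 0.0762 + 0.0323) ≈ 31.600 × 0.7121 ≈ 22.502 mg/L.

22.5 mg/L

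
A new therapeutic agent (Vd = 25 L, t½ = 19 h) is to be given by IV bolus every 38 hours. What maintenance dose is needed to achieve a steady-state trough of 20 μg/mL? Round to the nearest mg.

1500 mg

τ/t½ = 38/19 ≈ 2, so f = (1/2)^(38/19) ≈ 0.250000.
Cmin,ss = (D/Vd)·f/(1−f), so D = Cmin,ss·Vd·(1−f)/f.
D = 20 × 25 × (1−f)/f ≈ 20 × 25 × 3.00000 ≈ 1500.00 mg.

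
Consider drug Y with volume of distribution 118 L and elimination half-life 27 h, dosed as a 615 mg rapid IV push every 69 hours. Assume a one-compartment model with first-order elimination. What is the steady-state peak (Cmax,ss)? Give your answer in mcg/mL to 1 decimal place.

k = ln2/t½ = ln2/27 ≈ 0.025672 h⁻¹; fraction remaining f = e^(−kτ) = e^(−0.025672×69) ≈ 0.1701.
Accumulation ratio R = 1/(1 − f) ≈ 1/0.8299 ≈ 1.2050.
Single-dose peak C₀ = D/Vd = 615/118 ≈ 5.212 mcg/mL.
Steady-state peak Cmax,ss = C₀·R ≈ 5.212 × 1.2050 ≈ 6.280 mcg/mL.

6.3 mcg/mL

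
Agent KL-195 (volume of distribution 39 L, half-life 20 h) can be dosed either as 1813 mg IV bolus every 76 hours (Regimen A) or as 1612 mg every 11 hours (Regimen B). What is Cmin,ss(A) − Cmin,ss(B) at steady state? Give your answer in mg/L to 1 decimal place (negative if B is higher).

-85.5 mg/L

Regimen A: f = (1/2)^(76/20) ≈ 0.0718; Cmin,ss = (1813/39)·f/(1−f) ≈ 3.596 mg/L.
Regimen B: f = (1/2)^(11/20) ≈ 0.6830; Cmin,ss = (1612/39)·f/(1−f) ≈ 89.056 mg/L.
Difference ≈ 3.596 − 89.056 ≈ -85.460 mg/L.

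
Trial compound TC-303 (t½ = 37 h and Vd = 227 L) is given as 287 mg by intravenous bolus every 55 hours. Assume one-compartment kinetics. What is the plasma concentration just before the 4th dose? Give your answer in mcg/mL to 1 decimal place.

f = (1/2)^(τ/t½) = (1/2)^(55/37) ≈ 0.3569.
C₀ = D/Vd = 287/227 ≈ 1.264 mcg/mL.
Before the 4th dose, 3 doses have been given. Superposition: Cmin = C₀·(f + f² + … + f^3).
≈ 1.264 × (0.3569 + 0.1274 + 0.0455) ≈ 1.264 × 0.5298 ≈ 0.670 mcg/mL.

0.7 mcg/mL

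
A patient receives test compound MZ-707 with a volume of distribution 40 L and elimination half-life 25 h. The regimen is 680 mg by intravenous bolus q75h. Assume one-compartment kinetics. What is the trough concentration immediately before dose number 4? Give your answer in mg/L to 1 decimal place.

2.4 mg/L

f = (1/2)^(τ/t½) = (1/2)^(75/25) ≈ 0.1250.
C₀ = D/Vd = 680/40 ≈ 17.000 mg/L.
Before the 4th dose, 3 doses have been given. Superposition: Cmin = C₀·(f + f² + … + f^3).
≈ 17.000 × (0.1250 + 0.0156 + 0.0020) ≈ 17.000 × 0.1426 ≈ 2.424 mg/L.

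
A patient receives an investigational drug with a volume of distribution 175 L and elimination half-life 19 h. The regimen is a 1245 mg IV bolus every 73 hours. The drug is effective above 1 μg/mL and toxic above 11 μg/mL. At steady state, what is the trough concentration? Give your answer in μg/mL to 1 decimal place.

0.5 μg/mL

τ/t½ = 73/19 ≈ 3.8421, so fraction remaining f = (1/2)^(73/19) ≈ 0.0697.
Each bolus raises the concentration by D/Vd = 1245/175 ≈ 7.114 μg/mL.
Steady-state trough Cmin,ss = C₀·f/(1−f) ≈ 7.114 × 0.0697/0.9303 ≈ 0.533 μg/mL.
Trough 0.5 μg/mL vs MEC 1 μg/mL: subtherapeutic.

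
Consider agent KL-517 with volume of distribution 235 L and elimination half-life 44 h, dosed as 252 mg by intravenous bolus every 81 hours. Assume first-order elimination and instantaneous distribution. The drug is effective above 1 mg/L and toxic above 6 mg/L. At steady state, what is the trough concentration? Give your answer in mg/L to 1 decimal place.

τ/t½ = 81/44 ≈ 1.8409, so fraction remaining f = (1/2)^(81/44) ≈ 0.2791.
Each bolus raises the concentration by D/Vd = 252/235 ≈ 1.072 mg/L.
Steady-state trough Cmin,ss = C₀·f/(1−f) ≈ 1.072 × 0.2791/0.7209 ≈ 0.415 mg/L.
Trough 0.4 mg/L vs MEC 1 mg/L: subtherapeutic.

0.4 mg/L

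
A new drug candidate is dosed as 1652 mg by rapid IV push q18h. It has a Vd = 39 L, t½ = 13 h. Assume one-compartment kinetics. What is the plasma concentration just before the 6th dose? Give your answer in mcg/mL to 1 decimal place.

f = (1/2)^(τ/t½) = (1/2)^(18/13) ≈ 0.3830.
C₀ = D/Vd = 1652/39 ≈ 42.359 mcg/mL.
Before the 6th dose, 5 doses have been given. Superposition: Cmin = C₀·(f + f² + … + f^5).
≈ 42.359 × (0.3830 + 0.1467 + 0.0562 + 0.0215 + 0.0082) ≈ 42.359 × 0.6156 ≈ 26.076 mcg/mL.

26.1 mcg/mL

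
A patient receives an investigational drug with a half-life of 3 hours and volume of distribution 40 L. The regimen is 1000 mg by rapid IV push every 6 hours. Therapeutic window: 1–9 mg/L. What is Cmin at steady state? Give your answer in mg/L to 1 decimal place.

8.3 mg/L

τ = 6 h = 2 half-lives, so f = (1/2)^2 = 0.25.
Accumulation ratio R = 1/(1 − f) = 1/0.75 = 4/3.
Single-dose peak C₀ = D/Vd = 1000/40 = 25 mg/L.
Steady-state peak Cmax,ss = C₀·R = 25 × 4/3 ≈ 33.333 mg/L.
Steady-state trough Cmin,ss = Cmax,ss·f ≈ 33.333 × 0.25 ≈ 8.333 mg/L.
Trough 8.3 mg/L vs MEC 1 mg/L: adequate.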